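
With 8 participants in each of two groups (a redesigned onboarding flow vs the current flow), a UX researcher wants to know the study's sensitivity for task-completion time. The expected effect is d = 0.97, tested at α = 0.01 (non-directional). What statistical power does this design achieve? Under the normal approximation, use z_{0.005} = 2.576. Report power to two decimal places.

For two equal groups, power = Φ(d·√(n/2) − z_{α/2}).
d·√(n/2) = 0.97 × √(8/2) = 0.97 × 2.000 = 1.940.
z_β = 1.940 − 2.576 = -0.636.
Power = Φ(-0.636) = 0.262.

power ≈ 0.26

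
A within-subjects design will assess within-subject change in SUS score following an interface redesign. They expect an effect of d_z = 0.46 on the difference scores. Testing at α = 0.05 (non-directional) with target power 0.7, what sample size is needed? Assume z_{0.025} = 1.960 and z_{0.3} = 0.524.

For a paired (one-sample on differences) test: n = ((z_{α/2} + z_β) / d)².
z_{α/2} + z_β = 1.960 + 0.524 = 2.484.
n = (2.484 / 0.46)² = 5.400² = 29.16.
Round up.

n = 30 pairs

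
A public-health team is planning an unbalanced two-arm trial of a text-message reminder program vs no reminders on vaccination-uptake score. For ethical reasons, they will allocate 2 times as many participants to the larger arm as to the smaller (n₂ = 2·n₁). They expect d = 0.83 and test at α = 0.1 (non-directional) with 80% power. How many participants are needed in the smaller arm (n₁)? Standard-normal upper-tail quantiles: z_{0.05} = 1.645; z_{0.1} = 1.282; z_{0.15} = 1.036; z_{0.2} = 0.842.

n₁ = 14

With allocation ratio k = n₂/n₁ = 2, Var(x̄₁−x̄₂) = σ²(1/n₁ + 1/(k·n₁)) = σ²·(k+1)/(k·n₁).
So n₁ = (1 + 1/k)·((z_{α/2} + z_β)/d)² = 1.500 × (2.487/0.83)².
n₁ = 1.500 × 8.98 = 13.5.
Round up: n₁ = 14, giving n₂ = 2 × 14 = 28.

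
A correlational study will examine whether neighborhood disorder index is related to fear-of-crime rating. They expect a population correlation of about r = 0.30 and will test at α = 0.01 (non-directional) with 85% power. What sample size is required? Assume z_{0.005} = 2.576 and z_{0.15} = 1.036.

Fisher's z: C = ½·ln((1+r)/(1−r)) = ½·ln(1.8571) = 0.3095.
n = ((z_{α/2} + z_β)/C)² + 3.
(2.576 + 1.036) / 0.3095 = 3.612 / 0.3095 = 11.670.
n = 11.670² + 3 = 136.20 + 3 = 139.2.
Round up.

n = 140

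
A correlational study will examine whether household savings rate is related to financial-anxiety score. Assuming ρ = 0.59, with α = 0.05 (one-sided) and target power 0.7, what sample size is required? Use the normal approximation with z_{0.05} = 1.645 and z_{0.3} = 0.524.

n = 14

Fisher's z: C = ½·ln((1+r)/(1−r)) = ½·ln(3.8780) = 0.6777.
n = ((z_{α} + z_β)/C)² + 3.
(1.645 + 0.524) / 0.6777 = 2.169 / 0.6777 = 3.201.
n = 3.201² + 3 = 10.24 + 3 = 13.2.
Round up.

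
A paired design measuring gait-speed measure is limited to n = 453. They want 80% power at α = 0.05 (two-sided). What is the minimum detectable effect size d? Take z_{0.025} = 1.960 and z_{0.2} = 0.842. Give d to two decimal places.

For a single sample (or paired design) of n = 453: d_min = (z_{α/2} + z_β)/√n.
z-sum = 1.960 + 0.842 = 2.802.
d_min = 2.802 / √453 = 2.802 / 21.284 = 0.132.

d_min ≈ 0.13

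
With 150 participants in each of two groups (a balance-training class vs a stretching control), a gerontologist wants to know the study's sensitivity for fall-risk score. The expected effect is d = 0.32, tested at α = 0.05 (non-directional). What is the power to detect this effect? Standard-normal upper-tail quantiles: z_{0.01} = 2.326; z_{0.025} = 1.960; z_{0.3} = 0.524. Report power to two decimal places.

For two equal groups, power = Φ(d·√(n/2) − z_{α/2}).
d·√(n/2) = 0.32 × √(150/2) = 0.32 × 8.660 = 2.771.
z_β = 2.771 − 1.960 = 0.811.
Power = Φ(0.811) = 0.791.

power ≈ 0.79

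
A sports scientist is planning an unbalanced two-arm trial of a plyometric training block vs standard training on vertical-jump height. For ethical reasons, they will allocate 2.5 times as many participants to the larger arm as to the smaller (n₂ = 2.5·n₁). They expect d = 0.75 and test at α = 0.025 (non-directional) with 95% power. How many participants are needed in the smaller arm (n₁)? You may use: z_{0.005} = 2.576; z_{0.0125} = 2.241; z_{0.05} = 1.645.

With allocation ratio k = n₂/n₁ = 2.5, Var(x̄₁−x̄₂) = σ²(1/n₁ + 1/(k·n₁)) = σ²·(k+1)/(k·n₁).
So n₁ = (1 + 1/k)·((z_{α/2} + z_β)/d)² = 1.400 × (3.886/0.75)².
n₁ = 1.400 × 26.85 = 37.6.
Round up: n₁ = 38, giving n₂ = 2.5 × 38 = 95.

n₁ = 38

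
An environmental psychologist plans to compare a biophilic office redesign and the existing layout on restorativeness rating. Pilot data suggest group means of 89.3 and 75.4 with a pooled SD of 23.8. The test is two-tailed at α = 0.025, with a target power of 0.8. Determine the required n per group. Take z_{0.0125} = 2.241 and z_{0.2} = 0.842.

n = 56 per group

Cohen's d = |M₁ − M₂| / SD_pooled = |89.3 − 75.4| / 23.8 = 13.9 / 23.8 = 0.584.
For two independent groups with equal n: n = 2·((z_{α/2} + z_β) / d)².
z_{α/2} + z_β = 2.241 + 0.842 = 3.083.
n = 2 × (3.083 / 0.584)² = 2 × 5.279² = 2 × 27.87 = 55.7.
Round up to the next whole participant.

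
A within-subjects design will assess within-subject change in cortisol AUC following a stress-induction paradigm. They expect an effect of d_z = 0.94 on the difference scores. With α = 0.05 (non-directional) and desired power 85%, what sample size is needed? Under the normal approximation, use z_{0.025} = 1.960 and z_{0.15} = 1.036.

For a paired (one-sample on differences) test: n = ((z_{α/2} + z_β) / d)².
z_{α/2} + z_β = 1.960 + 1.036 = 2.996.
n = (2.996 / 0.94)² = 3.187² = 10.16.
Round up.

n = 11 pairs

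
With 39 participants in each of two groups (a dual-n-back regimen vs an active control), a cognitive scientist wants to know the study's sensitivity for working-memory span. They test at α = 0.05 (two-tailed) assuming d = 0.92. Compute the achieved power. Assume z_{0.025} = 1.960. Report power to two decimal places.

power ≈ 0.98

For two equal groups, power = Φ(d·√(n/2) − z_{α/2}).
d·√(n/2) = 0.92 × √(39/2) = 0.92 × 4.416 = 4.063.
z_β = 4.063 − 1.960 = 2.103.
Power = Φ(2.103) = 0.982.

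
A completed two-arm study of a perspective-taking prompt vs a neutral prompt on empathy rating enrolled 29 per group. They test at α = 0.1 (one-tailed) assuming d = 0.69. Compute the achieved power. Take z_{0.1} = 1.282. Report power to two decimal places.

For two equal groups, power = Φ(d·√(n/2) − z_{α}).
d·√(n/2) = 0.69 × √(29/2) = 0.69 × 3.808 = 2.627.
z_β = 2.627 − 1.282 = 1.345.
Power = Φ(1.345) = 0.911.

power ≈ 0.91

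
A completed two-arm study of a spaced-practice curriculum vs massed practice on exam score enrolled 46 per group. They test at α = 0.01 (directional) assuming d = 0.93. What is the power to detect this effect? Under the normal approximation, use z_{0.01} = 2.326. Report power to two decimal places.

For two equal groups, power = Φ(d·√(n/2) − z_{α}).
d·√(n/2) = 0.93 × √(46/2) = 0.93 × 4.796 = 4.460.
z_β = 4.460 − 2.326 = 2.134.
Power = Φ(2.134) = 0.984.

power ≈ 0.98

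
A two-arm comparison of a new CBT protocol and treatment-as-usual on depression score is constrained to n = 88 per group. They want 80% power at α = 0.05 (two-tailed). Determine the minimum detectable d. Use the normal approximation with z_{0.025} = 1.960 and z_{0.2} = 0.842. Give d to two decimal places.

For two independent groups of n = 88 each: d_min = (z_{α/2} + z_β)·√(2/n).
z-sum = 1.960 + 0.842 = 2.802.
d_min = 2.802 × √(2/88) = 2.802 × 0.1508 = 0.422.

d_min ≈ 0.42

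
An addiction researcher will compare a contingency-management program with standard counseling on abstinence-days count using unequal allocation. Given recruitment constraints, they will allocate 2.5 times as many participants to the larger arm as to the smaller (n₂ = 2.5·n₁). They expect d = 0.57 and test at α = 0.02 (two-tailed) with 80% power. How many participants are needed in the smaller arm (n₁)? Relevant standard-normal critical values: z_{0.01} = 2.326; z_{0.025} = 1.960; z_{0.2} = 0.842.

With allocation ratio k = n₂/n₁ = 2.5, Var(x̄₁−x̄₂) = σ²(1/n₁ + 1/(k·n₁)) = σ²·(k+1)/(k·n₁).
So n₁ = (1 + 1/k)·((z_{α/2} + z_β)/d)² = 1.400 × (3.168/0.57)².
n₁ = 1.400 × 30.89 = 43.2.
Round up: n₁ = 44, giving n₂ = 2.5 × 44 = 110.

n₁ = 44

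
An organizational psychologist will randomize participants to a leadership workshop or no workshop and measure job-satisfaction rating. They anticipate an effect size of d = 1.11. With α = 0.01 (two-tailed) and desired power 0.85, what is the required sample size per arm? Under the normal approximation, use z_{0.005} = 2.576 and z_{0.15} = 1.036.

n = 22 per group

For two independent groups with equal n: n = 2·((z_{α/2} + z_β) / d)².
z_{α/2} + z_β = 2.576 + 1.036 = 3.612.
n = 2 × (3.612 / 1.11)² = 2 × 3.254² = 2 × 10.59 = 21.2.
Round up to the next whole participant.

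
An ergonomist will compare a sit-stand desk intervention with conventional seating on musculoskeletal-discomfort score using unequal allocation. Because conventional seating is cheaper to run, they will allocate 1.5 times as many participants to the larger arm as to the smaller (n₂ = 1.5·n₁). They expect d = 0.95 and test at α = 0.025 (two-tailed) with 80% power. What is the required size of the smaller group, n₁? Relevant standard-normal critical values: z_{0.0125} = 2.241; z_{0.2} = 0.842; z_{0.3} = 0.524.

With allocation ratio k = n₂/n₁ = 1.5, Var(x̄₁−x̄₂) = σ²(1/n₁ + 1/(k·n₁)) = σ²·(k+1)/(k·n₁).
So n₁ = (1 + 1/k)·((z_{α/2} + z_β)/d)² = 1.667 × (3.083/0.95)².
n₁ = 1.667 × 10.53 = 17.6.
Round up: n₁ = 18, giving n₂ = 1.5 × 18 = 27.

n₁ = 18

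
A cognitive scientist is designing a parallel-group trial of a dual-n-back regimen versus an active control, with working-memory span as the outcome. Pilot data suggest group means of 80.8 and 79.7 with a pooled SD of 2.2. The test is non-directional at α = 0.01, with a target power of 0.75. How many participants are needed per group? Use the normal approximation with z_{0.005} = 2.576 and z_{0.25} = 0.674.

Cohen's d = |M₁ − M₂| / SD_pooled = |80.8 − 79.7| / 2.2 = 1.1 / 2.2 = 0.500.
For two independent groups with equal n: n = 2·((z_{α/2} + z_β) / d)².
z_{α/2} + z_β = 2.576 + 0.674 = 3.250.
n = 2 × (3.250 / 0.500)² = 2 × 6.500² = 2 × 42.25 = 84.5.
Round up to the next whole participant.

n = 85 per group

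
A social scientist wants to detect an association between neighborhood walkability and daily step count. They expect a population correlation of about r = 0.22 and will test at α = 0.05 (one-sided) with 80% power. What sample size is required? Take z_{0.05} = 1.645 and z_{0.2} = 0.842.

Fisher's z: C = ½·ln((1+r)/(1−r)) = ½·ln(1.5641) = 0.2237.
n = ((z_{α} + z_β)/C)² + 3.
(1.645 + 0.842) / 0.2237 = 2.487 / 0.2237 = 11.118.
n = 11.118² + 3 = 123.60 + 3 = 126.6.
Round up.

n = 127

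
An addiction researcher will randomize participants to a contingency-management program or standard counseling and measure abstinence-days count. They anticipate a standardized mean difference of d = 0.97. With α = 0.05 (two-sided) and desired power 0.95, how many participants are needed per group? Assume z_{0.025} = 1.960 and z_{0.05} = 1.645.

For two independent groups with equal n: n = 2·((z_{α/2} + z_β) / d)².
z_{α/2} + z_β = 1.960 + 1.645 = 3.605.
n = 2 × (3.605 / 0.97)² = 2 × 3.716² = 2 × 13.81 = 27.6.
Round up to the next whole participant.

n = 28 per group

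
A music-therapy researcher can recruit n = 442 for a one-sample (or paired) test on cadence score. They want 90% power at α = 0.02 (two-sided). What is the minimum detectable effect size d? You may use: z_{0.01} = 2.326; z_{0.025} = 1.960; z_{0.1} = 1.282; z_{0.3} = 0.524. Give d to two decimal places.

For a single sample (or paired design) of n = 442: d_min = (z_{α/2} + z_β)/√n.
z-sum = 2.326 + 1.282 = 3.608.
d_min = 3.608 / √442 = 3.608 / 21.024 = 0.172.

d_min ≈ 0.17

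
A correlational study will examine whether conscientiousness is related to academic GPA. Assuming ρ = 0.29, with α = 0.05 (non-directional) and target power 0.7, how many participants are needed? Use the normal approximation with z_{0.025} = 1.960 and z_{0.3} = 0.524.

n = 73

Fisher's z: C = ½·ln((1+r)/(1−r)) = ½·ln(1.8169) = 0.2986.
n = ((z_{α/2} + z_β)/C)² + 3.
(1.960 + 0.524) / 0.2986 = 2.484 / 0.2986 = 8.319.
n = 8.319² + 3 = 69.20 + 3 = 72.2.
Round up.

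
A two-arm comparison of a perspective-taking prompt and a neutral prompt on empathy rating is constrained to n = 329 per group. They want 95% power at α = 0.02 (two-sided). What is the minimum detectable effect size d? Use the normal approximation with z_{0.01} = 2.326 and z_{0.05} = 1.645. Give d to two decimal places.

d_min ≈ 0.31

For two independent groups of n = 329 each: d_min = (z_{α/2} + z_β)·√(2/n).
z-sum = 2.326 + 1.645 = 3.971.
d_min = 3.971 × √(2/329) = 3.971 × 0.0780 = 0.310.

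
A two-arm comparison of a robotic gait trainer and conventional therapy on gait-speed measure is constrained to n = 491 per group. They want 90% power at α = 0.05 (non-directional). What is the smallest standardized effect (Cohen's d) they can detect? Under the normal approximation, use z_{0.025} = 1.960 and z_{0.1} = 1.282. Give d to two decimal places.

d_min ≈ 0.21

For two independent groups of n = 491 each: d_min = (z_{α/2} + z_β)·√(2/n).
z-sum = 1.960 + 1.282 = 3.242.
d_min = 3.242 × √(2/491) = 3.242 × 0.0638 = 0.207.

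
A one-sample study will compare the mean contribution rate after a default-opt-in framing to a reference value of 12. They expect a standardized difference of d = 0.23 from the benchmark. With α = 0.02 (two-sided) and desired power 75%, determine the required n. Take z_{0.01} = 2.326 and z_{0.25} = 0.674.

For a one-sample test: n = ((z_{α/2} + z_β) / d)².
z_{α/2} + z_β = 2.326 + 0.674 = 3.000.
n = (3.000 / 0.23)² = 13.043² = 170.13.
Round up.

n = 171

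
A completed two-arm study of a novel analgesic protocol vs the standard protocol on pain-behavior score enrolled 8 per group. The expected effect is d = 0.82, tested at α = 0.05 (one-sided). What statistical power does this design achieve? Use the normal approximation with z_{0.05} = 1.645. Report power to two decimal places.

For two equal groups, power = Φ(d·√(n/2) − z_{α}).
d·√(n/2) = 0.82 × √(8/2) = 0.82 × 2.000 = 1.640.
z_β = 1.640 − 1.645 = -0.005.
Power = Φ(-0.005) = 0.498.

power ≈ 0.50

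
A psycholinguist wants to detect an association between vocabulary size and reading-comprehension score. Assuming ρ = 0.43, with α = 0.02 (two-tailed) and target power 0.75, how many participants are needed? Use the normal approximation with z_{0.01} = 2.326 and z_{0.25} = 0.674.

n = 46

Fisher's z: C = ½·ln((1+r)/(1−r)) = ½·ln(2.5088) = 0.4599.
n = ((z_{α/2} + z_β)/C)² + 3.
(2.326 + 0.674) / 0.4599 = 3.000 / 0.4599 = 6.523.
n = 6.523² + 3 = 42.55 + 3 = 45.6.
Round up.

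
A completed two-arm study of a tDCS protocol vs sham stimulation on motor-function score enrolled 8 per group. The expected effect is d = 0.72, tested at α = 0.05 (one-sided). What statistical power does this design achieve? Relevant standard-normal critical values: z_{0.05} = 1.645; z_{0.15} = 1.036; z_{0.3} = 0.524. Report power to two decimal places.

power ≈ 0.42

For two equal groups, power = Φ(d·√(n/2) − z_{α}).
d·√(n/2) = 0.72 × √(8/2) = 0.72 × 2.000 = 1.440.
z_β = 1.440 − 1.645 = -0.205.
Power = Φ(-0.205) = 0.419.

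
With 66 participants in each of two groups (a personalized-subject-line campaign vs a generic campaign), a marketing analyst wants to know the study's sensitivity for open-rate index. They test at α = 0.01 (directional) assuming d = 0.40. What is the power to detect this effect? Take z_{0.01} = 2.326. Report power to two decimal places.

power ≈ 0.49

For two equal groups, power = Φ(d·√(n/2) − z_{α}).
d·√(n/2) = 0.40 × √(66/2) = 0.40 × 5.745 = 2.298.
z_β = 2.298 − 2.326 = -0.028.
Power = Φ(-0.028) = 0.489.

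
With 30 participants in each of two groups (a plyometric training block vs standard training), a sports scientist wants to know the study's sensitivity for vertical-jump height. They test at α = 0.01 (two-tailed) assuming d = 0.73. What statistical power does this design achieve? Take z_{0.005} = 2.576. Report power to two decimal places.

power ≈ 0.60

For two equal groups, power = Φ(d·√(n/2) − z_{α/2}).
d·√(n/2) = 0.73 × √(30/2) = 0.73 × 3.873 = 2.827.
z_β = 2.827 − 2.576 = 0.251.
Power = Φ(0.251) = 0.599.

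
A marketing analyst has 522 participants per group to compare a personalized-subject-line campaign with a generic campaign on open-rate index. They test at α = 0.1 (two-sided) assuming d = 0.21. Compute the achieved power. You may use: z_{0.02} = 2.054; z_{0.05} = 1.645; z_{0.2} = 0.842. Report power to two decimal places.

power ≈ 0.96

For two equal groups, power = Φ(d·√(n/2) − z_{α/2}).
d·√(n/2) = 0.21 × √(522/2) = 0.21 × 16.155 = 3.393.
z_β = 3.393 − 1.645 = 1.748.
Power = Φ(1.748) = 0.960.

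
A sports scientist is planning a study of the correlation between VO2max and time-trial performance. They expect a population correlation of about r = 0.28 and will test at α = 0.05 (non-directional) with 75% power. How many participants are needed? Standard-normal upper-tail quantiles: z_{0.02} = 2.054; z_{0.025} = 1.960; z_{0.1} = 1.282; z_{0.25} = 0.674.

Fisher's z: C = ½·ln((1+r)/(1−r)) = ½·ln(1.7778) = 0.2877.
n = ((z_{α/2} + z_β)/C)² + 3.
(1.960 + 0.674) / 0.2877 = 2.634 / 0.2877 = 9.155.
n = 9.155² + 3 = 83.82 + 3 = 86.8.
Round up.

n = 87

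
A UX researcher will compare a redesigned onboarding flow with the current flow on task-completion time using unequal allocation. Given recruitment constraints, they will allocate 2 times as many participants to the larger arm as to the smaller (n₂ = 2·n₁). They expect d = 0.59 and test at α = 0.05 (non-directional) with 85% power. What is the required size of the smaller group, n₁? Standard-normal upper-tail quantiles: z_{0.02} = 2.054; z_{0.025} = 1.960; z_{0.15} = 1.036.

With allocation ratio k = n₂/n₁ = 2, Var(x̄₁−x̄₂) = σ²(1/n₁ + 1/(k·n₁)) = σ²·(k+1)/(k·n₁).
So n₁ = (1 + 1/k)·((z_{α/2} + z_β)/d)² = 1.500 × (2.996/0.59)².
n₁ = 1.500 × 25.79 = 38.7.
Round up: n₁ = 39, giving n₂ = 2 × 39 = 78.

n₁ = 39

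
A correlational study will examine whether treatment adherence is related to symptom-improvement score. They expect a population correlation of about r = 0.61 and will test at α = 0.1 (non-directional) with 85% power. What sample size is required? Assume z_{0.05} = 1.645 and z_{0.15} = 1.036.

Fisher's z: C = ½·ln((1+r)/(1−r)) = ½·ln(4.1282) = 0.7089.
n = ((z_{α/2} + z_β)/C)² + 3.
(1.645 + 1.036) / 0.7089 = 2.681 / 0.7089 = 3.782.
n = 3.782² + 3 = 14.30 + 3 = 17.3.
Round up.

n = 18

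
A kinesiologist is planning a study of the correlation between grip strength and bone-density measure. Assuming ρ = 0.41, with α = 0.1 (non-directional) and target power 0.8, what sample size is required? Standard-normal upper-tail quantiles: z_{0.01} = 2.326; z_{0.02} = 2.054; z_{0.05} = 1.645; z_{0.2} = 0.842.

n = 36

Fisher's z: C = ½·ln((1+r)/(1−r)) = ½·ln(2.3898) = 0.4356.
n = ((z_{α/2} + z_β)/C)² + 3.
(1.645 + 0.842) / 0.4356 = 2.487 / 0.4356 = 5.709.
n = 5.709² + 3 = 32.60 + 3 = 35.6.
Round up.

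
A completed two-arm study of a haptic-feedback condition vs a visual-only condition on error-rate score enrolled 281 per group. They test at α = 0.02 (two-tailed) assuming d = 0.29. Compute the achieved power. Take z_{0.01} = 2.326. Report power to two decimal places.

power ≈ 0.87

For two equal groups, power = Φ(d·√(n/2) − z_{α/2}).
d·√(n/2) = 0.29 × √(281/2) = 0.29 × 11.853 = 3.437.
z_β = 3.437 − 2.326 = 1.111.
Power = Φ(1.111) = 0.867.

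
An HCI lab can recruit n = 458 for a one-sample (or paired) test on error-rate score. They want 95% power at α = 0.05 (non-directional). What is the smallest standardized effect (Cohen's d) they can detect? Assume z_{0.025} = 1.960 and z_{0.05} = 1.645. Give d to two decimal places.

d_min ≈ 0.17

For a single sample (or paired design) of n = 458: d_min = (z_{α/2} + z_β)/√n.
z-sum = 1.960 + 1.645 = 3.605.
d_min = 3.605 / √458 = 3.605 / 21.401 = 0.168.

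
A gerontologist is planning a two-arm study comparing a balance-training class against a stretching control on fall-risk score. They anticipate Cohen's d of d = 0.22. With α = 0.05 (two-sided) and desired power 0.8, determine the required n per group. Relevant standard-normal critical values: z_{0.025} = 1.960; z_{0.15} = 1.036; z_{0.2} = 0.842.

n = 325 per group

For two independent groups with equal n: n = 2·((z_{α/2} + z_β) / d)².
z_{α/2} + z_β = 1.960 + 0.842 = 2.802.
n = 2 × (2.802 / 0.22)² = 2 × 12.736² = 2 × 162.21 = 324.4.
Round up to the next whole participant.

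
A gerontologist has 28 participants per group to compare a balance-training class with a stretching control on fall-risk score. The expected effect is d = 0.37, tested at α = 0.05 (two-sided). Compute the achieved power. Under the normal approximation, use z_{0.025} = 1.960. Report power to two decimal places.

power ≈ 0.28

For two equal groups, power = Φ(d·√(n/2) − z_{α/2}).
d·√(n/2) = 0.37 × √(28/2) = 0.37 × 3.742 = 1.384.
z_β = 1.384 − 1.960 = -0.576.
Power = Φ(-0.576) = 0.282.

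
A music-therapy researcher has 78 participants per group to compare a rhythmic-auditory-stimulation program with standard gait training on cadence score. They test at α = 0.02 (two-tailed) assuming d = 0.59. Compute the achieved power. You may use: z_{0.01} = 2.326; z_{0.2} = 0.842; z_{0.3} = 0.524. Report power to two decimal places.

power ≈ 0.91

For two equal groups, power = Φ(d·√(n/2) − z_{α/2}).
d·√(n/2) = 0.59 × √(78/2) = 0.59 × 6.245 = 3.685.
z_β = 3.685 − 2.326 = 1.359.
Power = Φ(1.359) = 0.913.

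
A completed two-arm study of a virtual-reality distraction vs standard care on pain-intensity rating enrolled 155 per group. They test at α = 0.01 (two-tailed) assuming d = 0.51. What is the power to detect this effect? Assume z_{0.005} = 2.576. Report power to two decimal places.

For two equal groups, power = Φ(d·√(n/2) − z_{α/2}).
d·√(n/2) = 0.51 × √(155/2) = 0.51 × 8.803 = 4.490.
z_β = 4.490 − 2.576 = 1.914.
Power = Φ(1.914) = 0.972.

power ≈ 0.97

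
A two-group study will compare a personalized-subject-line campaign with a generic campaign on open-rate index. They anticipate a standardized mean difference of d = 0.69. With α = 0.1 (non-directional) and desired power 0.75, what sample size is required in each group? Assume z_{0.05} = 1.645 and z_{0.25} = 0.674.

For two independent groups with equal n: n = 2·((z_{α/2} + z_β) / d)².
z_{α/2} + z_β = 1.645 + 0.674 = 2.319.
n = 2 × (2.319 / 0.69)² = 2 × 3.361² = 2 × 11.30 = 22.6.
Round up to the next whole participant.

n = 23 per group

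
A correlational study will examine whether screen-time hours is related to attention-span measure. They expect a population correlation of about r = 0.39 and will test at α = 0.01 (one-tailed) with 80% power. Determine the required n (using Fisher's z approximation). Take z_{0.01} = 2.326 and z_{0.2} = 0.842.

Fisher's z: C = ½·ln((1+r)/(1−r)) = ½·ln(2.2787) = 0.4118.
n = ((z_{α} + z_β)/C)² + 3.
(2.326 + 0.842) / 0.4118 = 3.168 / 0.4118 = 7.693.
n = 7.693² + 3 = 59.18 + 3 = 62.2.
Round up.

n = 63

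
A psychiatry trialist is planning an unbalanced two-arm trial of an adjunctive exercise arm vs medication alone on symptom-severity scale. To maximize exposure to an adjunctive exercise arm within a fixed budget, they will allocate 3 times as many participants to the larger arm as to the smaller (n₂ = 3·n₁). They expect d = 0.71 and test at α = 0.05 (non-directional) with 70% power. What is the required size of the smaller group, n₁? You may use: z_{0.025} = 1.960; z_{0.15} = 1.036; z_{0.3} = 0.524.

n₁ = 17

With allocation ratio k = n₂/n₁ = 3, Var(x̄₁−x̄₂) = σ²(1/n₁ + 1/(k·n₁)) = σ²·(k+1)/(k·n₁).
So n₁ = (1 + 1/k)·((z_{α/2} + z_β)/d)² = 1.333 × (2.484/0.71)².
n₁ = 1.333 × 12.24 = 16.3.
Round up: n₁ = 17, giving n₂ = 3 × 17 = 51.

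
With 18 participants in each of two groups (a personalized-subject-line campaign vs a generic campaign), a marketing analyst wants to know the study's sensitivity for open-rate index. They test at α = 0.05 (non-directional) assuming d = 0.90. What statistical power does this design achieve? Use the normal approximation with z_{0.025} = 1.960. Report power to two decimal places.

For two equal groups, power = Φ(d·√(n/2) − z_{α/2}).
d·√(n/2) = 0.90 × √(18/2) = 0.90 × 3.000 = 2.700.
z_β = 2.700 − 1.960 = 0.740.
Power = Φ(0.740) = 0.770.

power ≈ 0.77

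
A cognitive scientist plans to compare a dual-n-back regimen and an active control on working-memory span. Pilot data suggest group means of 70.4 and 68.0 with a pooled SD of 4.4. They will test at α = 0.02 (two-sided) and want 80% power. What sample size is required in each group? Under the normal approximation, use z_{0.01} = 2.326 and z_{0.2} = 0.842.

Cohen's d = |M₁ − M₂| / SD_pooled = |70.4 − 68.0| / 4.4 = 2.4 / 4.4 = 0.545.
For two independent groups with equal n: n = 2·((z_{α/2} + z_β) / d)².
z_{α/2} + z_β = 2.326 + 0.842 = 3.168.
n = 2 × (3.168 / 0.545)² = 2 × 5.813² = 2 × 33.79 = 67.6.
Round up to the next whole participant.

n = 68 per group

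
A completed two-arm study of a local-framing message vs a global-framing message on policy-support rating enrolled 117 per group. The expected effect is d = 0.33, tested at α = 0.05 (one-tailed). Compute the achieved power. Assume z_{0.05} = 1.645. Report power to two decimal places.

power ≈ 0.81

For two equal groups, power = Φ(d·√(n/2) − z_{α}).
d·√(n/2) = 0.33 × √(117/2) = 0.33 × 7.649 = 2.524.
z_β = 2.524 − 1.645 = 0.879.
Power = Φ(0.879) = 0.810.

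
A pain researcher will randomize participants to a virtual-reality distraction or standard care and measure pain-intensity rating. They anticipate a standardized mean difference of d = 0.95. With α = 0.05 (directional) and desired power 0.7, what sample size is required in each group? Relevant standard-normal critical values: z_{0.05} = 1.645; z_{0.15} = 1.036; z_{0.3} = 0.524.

For two independent groups with equal n: n = 2·((z_{α} + z_β) / d)².
z_{α} + z_β = 1.645 + 0.524 = 2.169.
n = 2 × (2.169 / 0.95)² = 2 × 2.283² = 2 × 5.21 = 10.4.
Round up to the next whole participant.

n = 11 per group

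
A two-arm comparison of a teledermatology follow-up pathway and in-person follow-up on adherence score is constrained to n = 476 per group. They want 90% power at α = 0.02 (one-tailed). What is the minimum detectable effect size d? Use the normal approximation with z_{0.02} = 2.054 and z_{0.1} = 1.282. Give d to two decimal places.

d_min ≈ 0.22

For two independent groups of n = 476 each: d_min = (z_{α} + z_β)·√(2/n).
z-sum = 2.054 + 1.282 = 3.336.
d_min = 3.336 × √(2/476) = 3.336 × 0.0648 = 0.216.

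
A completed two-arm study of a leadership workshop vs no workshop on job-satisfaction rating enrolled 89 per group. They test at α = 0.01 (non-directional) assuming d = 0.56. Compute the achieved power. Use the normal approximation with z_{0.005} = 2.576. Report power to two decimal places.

power ≈ 0.88

For two equal groups, power = Φ(d·√(n/2) − z_{α/2}).
d·√(n/2) = 0.56 × √(89/2) = 0.56 × 6.671 = 3.736.
z_β = 3.736 − 2.576 = 1.160.
Power = Φ(1.160) = 0.877.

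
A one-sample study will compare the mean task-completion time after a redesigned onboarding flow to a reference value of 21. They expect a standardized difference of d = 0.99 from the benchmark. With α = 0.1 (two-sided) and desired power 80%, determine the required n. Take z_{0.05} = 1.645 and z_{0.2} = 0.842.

n = 7

For a one-sample test: n = ((z_{α/2} + z_β) / d)².
z_{α/2} + z_β = 1.645 + 0.842 = 2.487.
n = (2.487 / 0.99)² = 2.512² = 6.31.
Round up.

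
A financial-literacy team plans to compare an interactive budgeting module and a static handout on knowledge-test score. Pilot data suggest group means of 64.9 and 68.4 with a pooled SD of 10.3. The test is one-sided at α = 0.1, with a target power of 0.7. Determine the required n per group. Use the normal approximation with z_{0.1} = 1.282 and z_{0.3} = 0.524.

n = 57 per group

Cohen's d = |M₁ − M₂| / SD_pooled = |64.9 − 68.4| / 10.3 = 3.5 / 10.3 = 0.340.
For two independent groups with equal n: n = 2·((z_{α} + z_β) / d)².
z_{α} + z_β = 1.282 + 0.524 = 1.806.
n = 2 × (1.806 / 0.340)² = 2 × 5.312² = 2 × 28.21 = 56.4.
Round up to the next whole participant.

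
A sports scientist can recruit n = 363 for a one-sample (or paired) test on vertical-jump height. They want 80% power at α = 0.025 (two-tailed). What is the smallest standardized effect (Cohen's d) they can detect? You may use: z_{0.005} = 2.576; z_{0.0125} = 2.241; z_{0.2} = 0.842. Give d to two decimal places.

For a single sample (or paired design) of n = 363: d_min = (z_{α/2} + z_β)/√n.
z-sum = 2.241 + 0.842 = 3.083.
d_min = 3.083 / √363 = 3.083 / 19.053 = 0.162.

d_min ≈ 0.16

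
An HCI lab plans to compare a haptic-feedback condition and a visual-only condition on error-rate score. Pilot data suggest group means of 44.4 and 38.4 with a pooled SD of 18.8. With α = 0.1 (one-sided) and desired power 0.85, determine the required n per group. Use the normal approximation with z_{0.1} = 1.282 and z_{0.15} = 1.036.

Cohen's d = |M₁ − M₂| / SD_pooled = |44.4 − 38.4| / 18.8 = 6.0 / 18.8 = 0.319.
For two independent groups with equal n: n = 2·((z_{α} + z_β) / d)².
z_{α} + z_β = 1.282 + 1.036 = 2.318.
n = 2 × (2.318 / 0.319)² = 2 × 7.266² = 2 × 52.80 = 105.6.
Round up to the next whole participant.

n = 106 per group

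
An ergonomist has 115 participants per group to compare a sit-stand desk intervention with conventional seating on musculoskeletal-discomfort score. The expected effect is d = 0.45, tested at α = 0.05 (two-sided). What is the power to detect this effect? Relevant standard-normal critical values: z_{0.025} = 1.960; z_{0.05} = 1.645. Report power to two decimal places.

For two equal groups, power = Φ(d·√(n/2) − z_{α/2}).
d·√(n/2) = 0.45 × √(115/2) = 0.45 × 7.583 = 3.412.
z_β = 3.412 − 1.960 = 1.452.
Power = Φ(1.452) = 0.927.

power ≈ 0.93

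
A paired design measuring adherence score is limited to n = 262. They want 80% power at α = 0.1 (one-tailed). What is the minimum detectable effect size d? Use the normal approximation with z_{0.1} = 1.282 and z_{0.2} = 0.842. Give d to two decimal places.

For a single sample (or paired design) of n = 262: d_min = (z_{α} + z_β)/√n.
z-sum = 1.282 + 0.842 = 2.124.
d_min = 2.124 / √262 = 2.124 / 16.186 = 0.131.

d_min ≈ 0.13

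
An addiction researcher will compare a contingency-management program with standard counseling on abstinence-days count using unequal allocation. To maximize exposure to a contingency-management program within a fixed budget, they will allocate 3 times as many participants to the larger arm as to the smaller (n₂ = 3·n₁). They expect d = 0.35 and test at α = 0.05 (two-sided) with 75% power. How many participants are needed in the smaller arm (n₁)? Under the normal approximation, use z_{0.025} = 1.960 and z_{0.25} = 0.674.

With allocation ratio k = n₂/n₁ = 3, Var(x̄₁−x̄₂) = σ²(1/n₁ + 1/(k·n₁)) = σ²·(k+1)/(k·n₁).
So n₁ = (1 + 1/k)·((z_{α/2} + z_β)/d)² = 1.333 × (2.634/0.35)².
n₁ = 1.333 × 56.64 = 75.5.
Round up: n₁ = 76, giving n₂ = 3 × 76 = 228.

n₁ = 76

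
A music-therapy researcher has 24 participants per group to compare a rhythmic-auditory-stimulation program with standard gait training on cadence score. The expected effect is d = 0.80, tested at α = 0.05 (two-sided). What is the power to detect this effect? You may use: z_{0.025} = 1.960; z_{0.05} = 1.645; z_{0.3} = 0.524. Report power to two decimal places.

power ≈ 0.79

For two equal groups, power = Φ(d·√(n/2) − z_{α/2}).
d·√(n/2) = 0.80 × √(24/2) = 0.80 × 3.464 = 2.771.
z_β = 2.771 − 1.960 = 0.811.
Power = Φ(0.811) = 0.791.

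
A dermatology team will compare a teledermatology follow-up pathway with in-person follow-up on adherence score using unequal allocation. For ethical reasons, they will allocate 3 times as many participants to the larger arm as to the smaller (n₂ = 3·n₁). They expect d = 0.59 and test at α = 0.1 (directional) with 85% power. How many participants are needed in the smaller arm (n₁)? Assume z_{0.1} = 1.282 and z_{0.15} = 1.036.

n₁ = 21

With allocation ratio k = n₂/n₁ = 3, Var(x̄₁−x̄₂) = σ²(1/n₁ + 1/(k·n₁)) = σ²·(k+1)/(k·n₁).
So n₁ = (1 + 1/k)·((z_{α} + z_β)/d)² = 1.333 × (2.318/0.59)².
n₁ = 1.333 × 15.44 = 20.6.
Round up: n₁ = 21, giving n₂ = 3 × 21 = 63.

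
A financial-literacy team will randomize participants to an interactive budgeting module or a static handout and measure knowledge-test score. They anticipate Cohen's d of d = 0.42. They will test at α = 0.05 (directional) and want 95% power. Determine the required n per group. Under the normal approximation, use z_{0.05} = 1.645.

For two independent groups with equal n: n = 2·((z_{α} + z_β) / d)².
z_{α} + z_β = 1.645 + 1.645 = 3.290.
n = 2 × (3.290 / 0.42)² = 2 × 7.833² = 2 × 61.36 = 122.7.
Round up to the next whole participant.

n = 123 per group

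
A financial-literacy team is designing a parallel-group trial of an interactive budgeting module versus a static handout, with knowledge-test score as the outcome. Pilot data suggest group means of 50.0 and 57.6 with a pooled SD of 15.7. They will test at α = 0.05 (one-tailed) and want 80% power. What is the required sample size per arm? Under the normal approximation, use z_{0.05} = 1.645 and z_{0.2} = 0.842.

Cohen's d = |M₁ − M₂| / SD_pooled = |50.0 − 57.6| / 15.7 = 7.6 / 15.7 = 0.484.
For two independent groups with equal n: n = 2·((z_{α} + z_β) / d)².
z_{α} + z_β = 1.645 + 0.842 = 2.487.
n = 2 × (2.487 / 0.484)² = 2 × 5.138² = 2 × 26.40 = 52.8.
Round up to the next whole participant.

n = 53 per group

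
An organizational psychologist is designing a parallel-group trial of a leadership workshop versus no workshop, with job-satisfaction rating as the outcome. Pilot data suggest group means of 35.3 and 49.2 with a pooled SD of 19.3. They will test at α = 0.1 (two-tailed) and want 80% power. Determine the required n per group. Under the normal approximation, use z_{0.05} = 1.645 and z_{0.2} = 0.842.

n = 24 per group

Cohen's d = |M₁ − M₂| / SD_pooled = |35.3 − 49.2| / 19.3 = 13.9 / 19.3 = 0.720.
For two independent groups with equal n: n = 2·((z_{α/2} + z_β) / d)².
z_{α/2} + z_β = 1.645 + 0.842 = 2.487.
n = 2 × (2.487 / 0.720)² = 2 × 3.454² = 2 × 11.93 = 23.9.
Round up to the next whole participant.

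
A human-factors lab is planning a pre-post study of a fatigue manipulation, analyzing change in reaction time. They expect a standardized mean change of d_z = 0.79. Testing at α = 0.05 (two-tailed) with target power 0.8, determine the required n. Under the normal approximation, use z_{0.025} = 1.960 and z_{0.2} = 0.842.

n = 13 pairs

For a paired (one-sample on differences) test: n = ((z_{α/2} + z_β) / d)².
z_{α/2} + z_β = 1.960 + 0.842 = 2.802.
n = (2.802 / 0.79)² = 3.547² = 12.58.
Round up.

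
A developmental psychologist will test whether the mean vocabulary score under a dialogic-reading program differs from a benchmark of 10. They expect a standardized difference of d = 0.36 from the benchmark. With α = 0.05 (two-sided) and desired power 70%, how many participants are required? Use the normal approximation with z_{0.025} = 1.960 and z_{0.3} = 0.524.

n = 48

For a one-sample test: n = ((z_{α/2} + z_β) / d)².
z_{α/2} + z_β = 1.960 + 0.524 = 2.484.
n = (2.484 / 0.36)² = 6.900² = 47.61.
Round up.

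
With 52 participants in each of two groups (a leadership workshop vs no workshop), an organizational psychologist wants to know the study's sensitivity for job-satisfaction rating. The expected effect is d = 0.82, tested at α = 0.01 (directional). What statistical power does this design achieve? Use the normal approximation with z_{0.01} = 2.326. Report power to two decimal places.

For two equal groups, power = Φ(d·√(n/2) − z_{α}).
d·√(n/2) = 0.82 × √(52/2) = 0.82 × 5.099 = 4.181.
z_β = 4.181 − 2.326 = 1.855.
Power = Φ(1.855) = 0.968.

power ≈ 0.97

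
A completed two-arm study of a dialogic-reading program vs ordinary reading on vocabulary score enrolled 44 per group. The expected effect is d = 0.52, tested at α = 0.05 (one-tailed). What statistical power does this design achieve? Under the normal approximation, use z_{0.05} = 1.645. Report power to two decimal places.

For two equal groups, power = Φ(d·√(n/2) − z_{α}).
d·√(n/2) = 0.52 × √(44/2) = 0.52 × 4.690 = 2.439.
z_β = 2.439 − 1.645 = 0.794.
Power = Φ(0.794) = 0.786.

power ≈ 0.79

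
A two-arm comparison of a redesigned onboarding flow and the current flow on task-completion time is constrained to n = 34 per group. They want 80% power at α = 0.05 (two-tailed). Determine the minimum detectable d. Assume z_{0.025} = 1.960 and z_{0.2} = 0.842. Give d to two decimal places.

For two independent groups of n = 34 each: d_min = (z_{α/2} + z_β)·√(2/n).
z-sum = 1.960 + 0.842 = 2.802.
d_min = 2.802 × √(2/34) = 2.802 × 0.2425 = 0.680.

d_min ≈ 0.68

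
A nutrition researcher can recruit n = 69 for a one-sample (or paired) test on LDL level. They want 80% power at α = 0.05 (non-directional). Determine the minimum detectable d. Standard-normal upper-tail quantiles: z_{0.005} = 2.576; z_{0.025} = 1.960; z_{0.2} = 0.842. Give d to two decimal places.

d_min ≈ 0.34

For a single sample (or paired design) of n = 69: d_min = (z_{α/2} + z_β)/√n.
z-sum = 1.960 + 0.842 = 2.802.
d_min = 2.802 / √69 = 2.802 / 8.307 = 0.337.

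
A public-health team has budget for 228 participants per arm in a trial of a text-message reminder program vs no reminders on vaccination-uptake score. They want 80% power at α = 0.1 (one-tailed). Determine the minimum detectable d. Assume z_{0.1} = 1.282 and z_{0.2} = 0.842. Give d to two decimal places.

For two independent groups of n = 228 each: d_min = (z_{α} + z_β)·√(2/n).
z-sum = 1.282 + 0.842 = 2.124.
d_min = 2.124 × √(2/228) = 2.124 × 0.0937 = 0.199.

d_min ≈ 0.20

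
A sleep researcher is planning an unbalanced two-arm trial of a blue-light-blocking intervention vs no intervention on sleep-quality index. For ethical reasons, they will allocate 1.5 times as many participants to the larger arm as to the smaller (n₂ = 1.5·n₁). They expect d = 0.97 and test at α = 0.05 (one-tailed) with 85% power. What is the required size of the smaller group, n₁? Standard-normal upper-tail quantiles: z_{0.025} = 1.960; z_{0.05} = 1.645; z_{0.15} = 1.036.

n₁ = 13

With allocation ratio k = n₂/n₁ = 1.5, Var(x̄₁−x̄₂) = σ²(1/n₁ + 1/(k·n₁)) = σ²·(k+1)/(k·n₁).
So n₁ = (1 + 1/k)·((z_{α} + z_β)/d)² = 1.667 × (2.681/0.97)².
n₁ = 1.667 × 7.64 = 12.7.
Round up: n₁ = 13, giving n₂ = ⌈1.5 × 13⌉ = ⌈19.5⌉ = 20.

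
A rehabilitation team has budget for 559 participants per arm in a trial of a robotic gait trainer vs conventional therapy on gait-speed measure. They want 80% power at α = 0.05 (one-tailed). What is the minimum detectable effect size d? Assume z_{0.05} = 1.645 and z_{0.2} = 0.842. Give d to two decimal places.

d_min ≈ 0.15

For two independent groups of n = 559 each: d_min = (z_{α} + z_β)·√(2/n).
z-sum = 1.645 + 0.842 = 2.487.
d_min = 2.487 × √(2/559) = 2.487 × 0.0598 = 0.149.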